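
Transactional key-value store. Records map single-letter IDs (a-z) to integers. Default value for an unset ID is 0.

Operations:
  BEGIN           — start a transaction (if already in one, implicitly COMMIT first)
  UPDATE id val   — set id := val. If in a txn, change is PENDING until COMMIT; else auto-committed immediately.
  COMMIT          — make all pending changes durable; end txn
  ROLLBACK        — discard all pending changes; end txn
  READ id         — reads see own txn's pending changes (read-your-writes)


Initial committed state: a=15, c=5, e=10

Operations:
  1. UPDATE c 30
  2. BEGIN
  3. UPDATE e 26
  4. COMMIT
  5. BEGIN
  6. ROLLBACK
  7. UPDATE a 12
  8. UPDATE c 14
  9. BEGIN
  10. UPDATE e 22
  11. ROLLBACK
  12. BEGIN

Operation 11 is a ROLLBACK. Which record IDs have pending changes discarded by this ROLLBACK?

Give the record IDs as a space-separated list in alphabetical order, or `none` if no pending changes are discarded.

Initial committed: {a=15, c=5, e=10}
Op 1: UPDATE c=30 (auto-commit; committed c=30)
Op 2: BEGIN: in_txn=True, pending={}
Op 3: UPDATE e=26 (pending; pending now {e=26})
Op 4: COMMIT: merged ['e'] into committed; committed now {a=15, c=30, e=26}
Op 5: BEGIN: in_txn=True, pending={}
Op 6: ROLLBACK: discarded pending []; in_txn=False
Op 7: UPDATE a=12 (auto-commit; committed a=12)
Op 8: UPDATE c=14 (auto-commit; committed c=14)
Op 9: BEGIN: in_txn=True, pending={}
Op 10: UPDATE e=22 (pending; pending now {e=22})
Op 11: ROLLBACK: discarded pending ['e']; in_txn=False
Op 12: BEGIN: in_txn=True, pending={}
ROLLBACK at op 11 discards: ['e']

Answer: e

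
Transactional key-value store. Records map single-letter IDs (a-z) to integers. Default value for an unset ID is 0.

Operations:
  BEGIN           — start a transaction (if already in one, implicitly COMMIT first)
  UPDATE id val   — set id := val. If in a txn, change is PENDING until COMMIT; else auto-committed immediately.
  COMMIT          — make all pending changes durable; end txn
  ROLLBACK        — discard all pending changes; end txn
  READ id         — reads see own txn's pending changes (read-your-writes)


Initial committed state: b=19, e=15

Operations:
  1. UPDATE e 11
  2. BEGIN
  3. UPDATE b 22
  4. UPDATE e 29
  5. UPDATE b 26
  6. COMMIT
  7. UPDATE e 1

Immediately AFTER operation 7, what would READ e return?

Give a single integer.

Answer: 1

Derivation:
Initial committed: {b=19, e=15}
Op 1: UPDATE e=11 (auto-commit; committed e=11)
Op 2: BEGIN: in_txn=True, pending={}
Op 3: UPDATE b=22 (pending; pending now {b=22})
Op 4: UPDATE e=29 (pending; pending now {b=22, e=29})
Op 5: UPDATE b=26 (pending; pending now {b=26, e=29})
Op 6: COMMIT: merged ['b', 'e'] into committed; committed now {b=26, e=29}
Op 7: UPDATE e=1 (auto-commit; committed e=1)
After op 7: visible(e) = 1 (pending={}, committed={b=26, e=1})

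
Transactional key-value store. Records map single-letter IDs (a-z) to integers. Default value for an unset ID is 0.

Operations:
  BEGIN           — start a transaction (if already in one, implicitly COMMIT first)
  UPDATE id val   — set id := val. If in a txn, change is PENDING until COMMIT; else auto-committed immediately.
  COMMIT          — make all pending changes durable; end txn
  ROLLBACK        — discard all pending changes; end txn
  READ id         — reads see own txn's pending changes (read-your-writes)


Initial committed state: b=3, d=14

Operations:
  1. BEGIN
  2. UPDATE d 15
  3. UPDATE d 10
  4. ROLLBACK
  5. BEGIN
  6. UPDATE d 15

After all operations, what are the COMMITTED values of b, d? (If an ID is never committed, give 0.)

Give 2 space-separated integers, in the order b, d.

Initial committed: {b=3, d=14}
Op 1: BEGIN: in_txn=True, pending={}
Op 2: UPDATE d=15 (pending; pending now {d=15})
Op 3: UPDATE d=10 (pending; pending now {d=10})
Op 4: ROLLBACK: discarded pending ['d']; in_txn=False
Op 5: BEGIN: in_txn=True, pending={}
Op 6: UPDATE d=15 (pending; pending now {d=15})
Final committed: {b=3, d=14}

Answer: 3 14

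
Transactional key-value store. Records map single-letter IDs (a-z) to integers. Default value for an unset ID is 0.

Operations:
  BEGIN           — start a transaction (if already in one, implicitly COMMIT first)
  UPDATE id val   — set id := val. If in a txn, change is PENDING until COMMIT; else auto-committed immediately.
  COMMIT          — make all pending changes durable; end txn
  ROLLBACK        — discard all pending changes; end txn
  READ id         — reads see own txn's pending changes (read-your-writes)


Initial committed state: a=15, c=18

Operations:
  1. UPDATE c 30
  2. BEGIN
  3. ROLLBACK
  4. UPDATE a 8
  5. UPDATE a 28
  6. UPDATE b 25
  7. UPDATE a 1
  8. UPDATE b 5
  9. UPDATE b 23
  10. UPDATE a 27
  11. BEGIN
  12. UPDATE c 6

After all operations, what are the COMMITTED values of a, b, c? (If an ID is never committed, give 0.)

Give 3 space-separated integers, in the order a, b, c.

Answer: 27 23 30

Derivation:
Initial committed: {a=15, c=18}
Op 1: UPDATE c=30 (auto-commit; committed c=30)
Op 2: BEGIN: in_txn=True, pending={}
Op 3: ROLLBACK: discarded pending []; in_txn=False
Op 4: UPDATE a=8 (auto-commit; committed a=8)
Op 5: UPDATE a=28 (auto-commit; committed a=28)
Op 6: UPDATE b=25 (auto-commit; committed b=25)
Op 7: UPDATE a=1 (auto-commit; committed a=1)
Op 8: UPDATE b=5 (auto-commit; committed b=5)
Op 9: UPDATE b=23 (auto-commit; committed b=23)
Op 10: UPDATE a=27 (auto-commit; committed a=27)
Op 11: BEGIN: in_txn=True, pending={}
Op 12: UPDATE c=6 (pending; pending now {c=6})
Final committed: {a=27, b=23, c=30}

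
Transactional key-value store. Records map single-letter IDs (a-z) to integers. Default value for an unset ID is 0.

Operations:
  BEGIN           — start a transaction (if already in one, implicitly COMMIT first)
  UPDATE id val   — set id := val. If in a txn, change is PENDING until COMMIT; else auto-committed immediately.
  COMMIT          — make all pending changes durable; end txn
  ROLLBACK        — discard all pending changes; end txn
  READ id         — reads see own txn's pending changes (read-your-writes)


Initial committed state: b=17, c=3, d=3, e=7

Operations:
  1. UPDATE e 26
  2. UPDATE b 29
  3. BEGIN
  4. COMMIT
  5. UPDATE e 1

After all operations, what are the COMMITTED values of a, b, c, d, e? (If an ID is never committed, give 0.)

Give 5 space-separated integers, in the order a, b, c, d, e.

Initial committed: {b=17, c=3, d=3, e=7}
Op 1: UPDATE e=26 (auto-commit; committed e=26)
Op 2: UPDATE b=29 (auto-commit; committed b=29)
Op 3: BEGIN: in_txn=True, pending={}
Op 4: COMMIT: merged [] into committed; committed now {b=29, c=3, d=3, e=26}
Op 5: UPDATE e=1 (auto-commit; committed e=1)
Final committed: {b=29, c=3, d=3, e=1}

Answer: 0 29 3 3 1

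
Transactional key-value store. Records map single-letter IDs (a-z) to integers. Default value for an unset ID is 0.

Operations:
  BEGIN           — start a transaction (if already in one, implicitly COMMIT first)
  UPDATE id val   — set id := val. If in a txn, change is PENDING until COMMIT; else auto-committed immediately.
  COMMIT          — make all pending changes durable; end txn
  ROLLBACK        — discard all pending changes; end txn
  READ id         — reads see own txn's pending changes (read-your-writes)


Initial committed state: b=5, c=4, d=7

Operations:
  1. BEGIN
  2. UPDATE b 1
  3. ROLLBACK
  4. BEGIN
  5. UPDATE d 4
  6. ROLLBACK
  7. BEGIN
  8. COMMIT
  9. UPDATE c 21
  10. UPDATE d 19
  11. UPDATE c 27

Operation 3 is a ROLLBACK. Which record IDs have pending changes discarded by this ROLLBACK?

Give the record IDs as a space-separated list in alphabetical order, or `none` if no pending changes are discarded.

Initial committed: {b=5, c=4, d=7}
Op 1: BEGIN: in_txn=True, pending={}
Op 2: UPDATE b=1 (pending; pending now {b=1})
Op 3: ROLLBACK: discarded pending ['b']; in_txn=False
Op 4: BEGIN: in_txn=True, pending={}
Op 5: UPDATE d=4 (pending; pending now {d=4})
Op 6: ROLLBACK: discarded pending ['d']; in_txn=False
Op 7: BEGIN: in_txn=True, pending={}
Op 8: COMMIT: merged [] into committed; committed now {b=5, c=4, d=7}
Op 9: UPDATE c=21 (auto-commit; committed c=21)
Op 10: UPDATE d=19 (auto-commit; committed d=19)
Op 11: UPDATE c=27 (auto-commit; committed c=27)
ROLLBACK at op 3 discards: ['b']

Answer: b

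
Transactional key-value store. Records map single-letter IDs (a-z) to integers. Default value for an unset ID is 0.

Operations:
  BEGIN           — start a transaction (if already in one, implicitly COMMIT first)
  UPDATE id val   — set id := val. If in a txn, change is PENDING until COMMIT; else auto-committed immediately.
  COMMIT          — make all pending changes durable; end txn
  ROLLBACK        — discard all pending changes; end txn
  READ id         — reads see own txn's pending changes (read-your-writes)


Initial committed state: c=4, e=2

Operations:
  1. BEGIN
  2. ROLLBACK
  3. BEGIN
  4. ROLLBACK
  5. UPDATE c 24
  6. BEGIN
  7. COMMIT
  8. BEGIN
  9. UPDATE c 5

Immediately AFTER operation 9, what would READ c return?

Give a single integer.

Initial committed: {c=4, e=2}
Op 1: BEGIN: in_txn=True, pending={}
Op 2: ROLLBACK: discarded pending []; in_txn=False
Op 3: BEGIN: in_txn=True, pending={}
Op 4: ROLLBACK: discarded pending []; in_txn=False
Op 5: UPDATE c=24 (auto-commit; committed c=24)
Op 6: BEGIN: in_txn=True, pending={}
Op 7: COMMIT: merged [] into committed; committed now {c=24, e=2}
Op 8: BEGIN: in_txn=True, pending={}
Op 9: UPDATE c=5 (pending; pending now {c=5})
After op 9: visible(c) = 5 (pending={c=5}, committed={c=24, e=2})

Answer: 5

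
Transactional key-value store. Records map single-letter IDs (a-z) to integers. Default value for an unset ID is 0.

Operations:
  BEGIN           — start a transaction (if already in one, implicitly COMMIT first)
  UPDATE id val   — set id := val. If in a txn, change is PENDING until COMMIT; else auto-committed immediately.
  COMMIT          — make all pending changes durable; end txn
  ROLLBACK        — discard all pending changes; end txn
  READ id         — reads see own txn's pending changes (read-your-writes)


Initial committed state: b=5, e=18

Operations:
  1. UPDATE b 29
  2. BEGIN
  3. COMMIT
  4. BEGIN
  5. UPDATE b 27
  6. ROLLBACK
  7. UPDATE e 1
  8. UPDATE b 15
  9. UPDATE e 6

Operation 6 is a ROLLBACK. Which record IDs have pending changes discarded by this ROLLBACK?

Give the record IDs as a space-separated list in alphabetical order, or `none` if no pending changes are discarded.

Answer: b

Derivation:
Initial committed: {b=5, e=18}
Op 1: UPDATE b=29 (auto-commit; committed b=29)
Op 2: BEGIN: in_txn=True, pending={}
Op 3: COMMIT: merged [] into committed; committed now {b=29, e=18}
Op 4: BEGIN: in_txn=True, pending={}
Op 5: UPDATE b=27 (pending; pending now {b=27})
Op 6: ROLLBACK: discarded pending ['b']; in_txn=False
Op 7: UPDATE e=1 (auto-commit; committed e=1)
Op 8: UPDATE b=15 (auto-commit; committed b=15)
Op 9: UPDATE e=6 (auto-commit; committed e=6)
ROLLBACK at op 6 discards: ['b']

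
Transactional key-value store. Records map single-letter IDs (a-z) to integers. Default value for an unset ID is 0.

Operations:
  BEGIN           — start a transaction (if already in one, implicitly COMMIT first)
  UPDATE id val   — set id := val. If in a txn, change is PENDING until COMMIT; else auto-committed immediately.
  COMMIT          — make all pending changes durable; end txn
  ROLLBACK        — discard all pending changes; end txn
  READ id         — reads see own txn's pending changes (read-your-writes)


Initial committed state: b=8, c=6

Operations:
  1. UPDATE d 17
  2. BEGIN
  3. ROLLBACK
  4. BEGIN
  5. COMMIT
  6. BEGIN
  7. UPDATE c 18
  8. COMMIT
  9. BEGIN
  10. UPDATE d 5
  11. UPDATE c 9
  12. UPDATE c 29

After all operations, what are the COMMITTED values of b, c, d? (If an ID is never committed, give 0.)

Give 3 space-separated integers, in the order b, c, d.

Answer: 8 18 17

Derivation:
Initial committed: {b=8, c=6}
Op 1: UPDATE d=17 (auto-commit; committed d=17)
Op 2: BEGIN: in_txn=True, pending={}
Op 3: ROLLBACK: discarded pending []; in_txn=False
Op 4: BEGIN: in_txn=True, pending={}
Op 5: COMMIT: merged [] into committed; committed now {b=8, c=6, d=17}
Op 6: BEGIN: in_txn=True, pending={}
Op 7: UPDATE c=18 (pending; pending now {c=18})
Op 8: COMMIT: merged ['c'] into committed; committed now {b=8, c=18, d=17}
Op 9: BEGIN: in_txn=True, pending={}
Op 10: UPDATE d=5 (pending; pending now {d=5})
Op 11: UPDATE c=9 (pending; pending now {c=9, d=5})
Op 12: UPDATE c=29 (pending; pending now {c=29, d=5})
Final committed: {b=8, c=18, d=17}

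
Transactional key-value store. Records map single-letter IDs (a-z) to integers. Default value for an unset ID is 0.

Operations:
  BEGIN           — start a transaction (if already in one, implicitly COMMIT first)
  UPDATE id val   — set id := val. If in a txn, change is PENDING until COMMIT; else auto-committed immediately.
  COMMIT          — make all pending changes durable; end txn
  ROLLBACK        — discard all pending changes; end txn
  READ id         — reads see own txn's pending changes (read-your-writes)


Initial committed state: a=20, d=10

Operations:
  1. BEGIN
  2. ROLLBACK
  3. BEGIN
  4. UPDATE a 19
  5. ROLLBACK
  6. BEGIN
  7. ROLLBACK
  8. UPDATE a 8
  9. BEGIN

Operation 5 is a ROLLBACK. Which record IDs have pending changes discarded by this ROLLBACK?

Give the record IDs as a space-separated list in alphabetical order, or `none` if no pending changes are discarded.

Answer: a

Derivation:
Initial committed: {a=20, d=10}
Op 1: BEGIN: in_txn=True, pending={}
Op 2: ROLLBACK: discarded pending []; in_txn=False
Op 3: BEGIN: in_txn=True, pending={}
Op 4: UPDATE a=19 (pending; pending now {a=19})
Op 5: ROLLBACK: discarded pending ['a']; in_txn=False
Op 6: BEGIN: in_txn=True, pending={}
Op 7: ROLLBACK: discarded pending []; in_txn=False
Op 8: UPDATE a=8 (auto-commit; committed a=8)
Op 9: BEGIN: in_txn=True, pending={}
ROLLBACK at op 5 discards: ['a']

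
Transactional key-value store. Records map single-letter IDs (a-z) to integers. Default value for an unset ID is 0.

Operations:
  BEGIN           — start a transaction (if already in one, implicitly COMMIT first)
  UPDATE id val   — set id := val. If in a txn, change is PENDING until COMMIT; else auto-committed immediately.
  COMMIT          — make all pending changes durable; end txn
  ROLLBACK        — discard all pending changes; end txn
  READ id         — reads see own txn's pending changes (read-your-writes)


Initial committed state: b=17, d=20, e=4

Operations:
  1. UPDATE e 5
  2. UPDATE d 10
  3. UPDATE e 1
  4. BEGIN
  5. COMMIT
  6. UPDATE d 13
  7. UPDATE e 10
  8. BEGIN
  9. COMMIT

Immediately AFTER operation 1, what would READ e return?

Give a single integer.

Answer: 5

Derivation:
Initial committed: {b=17, d=20, e=4}
Op 1: UPDATE e=5 (auto-commit; committed e=5)
After op 1: visible(e) = 5 (pending={}, committed={b=17, d=20, e=5})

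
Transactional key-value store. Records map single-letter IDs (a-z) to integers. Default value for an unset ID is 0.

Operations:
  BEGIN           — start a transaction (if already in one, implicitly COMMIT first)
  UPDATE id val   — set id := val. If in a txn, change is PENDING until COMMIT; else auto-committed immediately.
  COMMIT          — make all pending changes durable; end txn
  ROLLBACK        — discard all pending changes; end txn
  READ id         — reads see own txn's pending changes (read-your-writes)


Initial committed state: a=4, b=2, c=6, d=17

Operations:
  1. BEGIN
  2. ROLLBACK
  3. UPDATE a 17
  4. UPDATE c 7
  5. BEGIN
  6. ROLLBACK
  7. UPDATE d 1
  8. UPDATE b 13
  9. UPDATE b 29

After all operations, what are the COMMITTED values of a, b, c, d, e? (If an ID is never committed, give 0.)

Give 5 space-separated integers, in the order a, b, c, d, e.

Initial committed: {a=4, b=2, c=6, d=17}
Op 1: BEGIN: in_txn=True, pending={}
Op 2: ROLLBACK: discarded pending []; in_txn=False
Op 3: UPDATE a=17 (auto-commit; committed a=17)
Op 4: UPDATE c=7 (auto-commit; committed c=7)
Op 5: BEGIN: in_txn=True, pending={}
Op 6: ROLLBACK: discarded pending []; in_txn=False
Op 7: UPDATE d=1 (auto-commit; committed d=1)
Op 8: UPDATE b=13 (auto-commit; committed b=13)
Op 9: UPDATE b=29 (auto-commit; committed b=29)
Final committed: {a=17, b=29, c=7, d=1}

Answer: 17 29 7 1 0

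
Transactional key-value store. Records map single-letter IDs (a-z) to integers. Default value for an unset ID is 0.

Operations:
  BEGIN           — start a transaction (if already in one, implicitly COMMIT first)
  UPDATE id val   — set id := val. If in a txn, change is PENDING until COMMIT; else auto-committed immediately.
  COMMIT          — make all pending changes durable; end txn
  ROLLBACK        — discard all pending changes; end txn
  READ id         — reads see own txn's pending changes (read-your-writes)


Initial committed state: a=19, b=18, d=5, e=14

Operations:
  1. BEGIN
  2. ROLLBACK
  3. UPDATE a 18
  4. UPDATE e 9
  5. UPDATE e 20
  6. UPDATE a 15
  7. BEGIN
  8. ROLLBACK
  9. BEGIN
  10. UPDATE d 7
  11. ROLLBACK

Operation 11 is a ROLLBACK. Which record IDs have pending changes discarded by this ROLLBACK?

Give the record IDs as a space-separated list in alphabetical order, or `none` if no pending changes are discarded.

Initial committed: {a=19, b=18, d=5, e=14}
Op 1: BEGIN: in_txn=True, pending={}
Op 2: ROLLBACK: discarded pending []; in_txn=False
Op 3: UPDATE a=18 (auto-commit; committed a=18)
Op 4: UPDATE e=9 (auto-commit; committed e=9)
Op 5: UPDATE e=20 (auto-commit; committed e=20)
Op 6: UPDATE a=15 (auto-commit; committed a=15)
Op 7: BEGIN: in_txn=True, pending={}
Op 8: ROLLBACK: discarded pending []; in_txn=False
Op 9: BEGIN: in_txn=True, pending={}
Op 10: UPDATE d=7 (pending; pending now {d=7})
Op 11: ROLLBACK: discarded pending ['d']; in_txn=False
ROLLBACK at op 11 discards: ['d']

Answer: d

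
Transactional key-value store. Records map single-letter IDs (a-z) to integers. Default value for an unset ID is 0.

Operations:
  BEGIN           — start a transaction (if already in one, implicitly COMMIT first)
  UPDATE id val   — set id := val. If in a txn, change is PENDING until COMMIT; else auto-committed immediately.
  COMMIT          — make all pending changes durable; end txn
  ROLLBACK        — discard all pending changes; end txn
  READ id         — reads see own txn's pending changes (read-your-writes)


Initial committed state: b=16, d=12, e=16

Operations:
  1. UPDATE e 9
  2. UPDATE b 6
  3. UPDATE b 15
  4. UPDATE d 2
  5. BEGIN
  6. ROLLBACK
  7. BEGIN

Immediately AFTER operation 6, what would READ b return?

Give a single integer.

Answer: 15

Derivation:
Initial committed: {b=16, d=12, e=16}
Op 1: UPDATE e=9 (auto-commit; committed e=9)
Op 2: UPDATE b=6 (auto-commit; committed b=6)
Op 3: UPDATE b=15 (auto-commit; committed b=15)
Op 4: UPDATE d=2 (auto-commit; committed d=2)
Op 5: BEGIN: in_txn=True, pending={}
Op 6: ROLLBACK: discarded pending []; in_txn=False
After op 6: visible(b) = 15 (pending={}, committed={b=15, d=2, e=9})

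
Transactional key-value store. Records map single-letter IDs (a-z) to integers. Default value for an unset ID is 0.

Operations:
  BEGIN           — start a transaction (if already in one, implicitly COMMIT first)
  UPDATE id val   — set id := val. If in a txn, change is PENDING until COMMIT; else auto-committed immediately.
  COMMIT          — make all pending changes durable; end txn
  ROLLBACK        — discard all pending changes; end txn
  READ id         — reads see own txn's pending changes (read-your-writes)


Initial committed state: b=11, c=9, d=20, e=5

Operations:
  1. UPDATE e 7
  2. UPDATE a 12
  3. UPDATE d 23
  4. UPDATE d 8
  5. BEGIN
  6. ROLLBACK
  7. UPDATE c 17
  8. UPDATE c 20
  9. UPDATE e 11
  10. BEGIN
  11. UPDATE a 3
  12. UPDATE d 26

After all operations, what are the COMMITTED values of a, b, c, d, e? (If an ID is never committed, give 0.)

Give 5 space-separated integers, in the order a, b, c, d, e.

Answer: 12 11 20 8 11

Derivation:
Initial committed: {b=11, c=9, d=20, e=5}
Op 1: UPDATE e=7 (auto-commit; committed e=7)
Op 2: UPDATE a=12 (auto-commit; committed a=12)
Op 3: UPDATE d=23 (auto-commit; committed d=23)
Op 4: UPDATE d=8 (auto-commit; committed d=8)
Op 5: BEGIN: in_txn=True, pending={}
Op 6: ROLLBACK: discarded pending []; in_txn=False
Op 7: UPDATE c=17 (auto-commit; committed c=17)
Op 8: UPDATE c=20 (auto-commit; committed c=20)
Op 9: UPDATE e=11 (auto-commit; committed e=11)
Op 10: BEGIN: in_txn=True, pending={}
Op 11: UPDATE a=3 (pending; pending now {a=3})
Op 12: UPDATE d=26 (pending; pending now {a=3, d=26})
Final committed: {a=12, b=11, c=20, d=8, e=11}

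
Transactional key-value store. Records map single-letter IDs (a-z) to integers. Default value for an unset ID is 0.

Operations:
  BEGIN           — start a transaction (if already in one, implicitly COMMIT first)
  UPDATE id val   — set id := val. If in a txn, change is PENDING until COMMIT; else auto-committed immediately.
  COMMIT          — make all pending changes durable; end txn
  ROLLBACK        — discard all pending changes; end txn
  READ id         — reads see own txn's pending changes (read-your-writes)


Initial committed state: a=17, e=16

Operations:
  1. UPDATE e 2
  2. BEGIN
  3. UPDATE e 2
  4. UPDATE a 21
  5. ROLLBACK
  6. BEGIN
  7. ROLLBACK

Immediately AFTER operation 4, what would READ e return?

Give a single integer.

Answer: 2

Derivation:
Initial committed: {a=17, e=16}
Op 1: UPDATE e=2 (auto-commit; committed e=2)
Op 2: BEGIN: in_txn=True, pending={}
Op 3: UPDATE e=2 (pending; pending now {e=2})
Op 4: UPDATE a=21 (pending; pending now {a=21, e=2})
After op 4: visible(e) = 2 (pending={a=21, e=2}, committed={a=17, e=2})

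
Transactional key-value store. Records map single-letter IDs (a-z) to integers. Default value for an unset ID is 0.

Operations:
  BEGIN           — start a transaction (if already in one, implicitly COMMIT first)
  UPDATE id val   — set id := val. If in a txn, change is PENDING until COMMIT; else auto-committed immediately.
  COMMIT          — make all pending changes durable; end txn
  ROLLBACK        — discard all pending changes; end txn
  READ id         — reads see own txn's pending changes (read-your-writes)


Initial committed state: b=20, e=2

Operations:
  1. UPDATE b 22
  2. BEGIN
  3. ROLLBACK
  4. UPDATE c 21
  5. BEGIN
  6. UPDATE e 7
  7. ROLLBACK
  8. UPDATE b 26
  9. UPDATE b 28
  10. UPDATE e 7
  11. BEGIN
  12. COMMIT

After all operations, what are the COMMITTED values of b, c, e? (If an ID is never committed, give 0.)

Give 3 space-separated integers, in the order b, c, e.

Initial committed: {b=20, e=2}
Op 1: UPDATE b=22 (auto-commit; committed b=22)
Op 2: BEGIN: in_txn=True, pending={}
Op 3: ROLLBACK: discarded pending []; in_txn=False
Op 4: UPDATE c=21 (auto-commit; committed c=21)
Op 5: BEGIN: in_txn=True, pending={}
Op 6: UPDATE e=7 (pending; pending now {e=7})
Op 7: ROLLBACK: discarded pending ['e']; in_txn=False
Op 8: UPDATE b=26 (auto-commit; committed b=26)
Op 9: UPDATE b=28 (auto-commit; committed b=28)
Op 10: UPDATE e=7 (auto-commit; committed e=7)
Op 11: BEGIN: in_txn=True, pending={}
Op 12: COMMIT: merged [] into committed; committed now {b=28, c=21, e=7}
Final committed: {b=28, c=21, e=7}

Answer: 28 21 7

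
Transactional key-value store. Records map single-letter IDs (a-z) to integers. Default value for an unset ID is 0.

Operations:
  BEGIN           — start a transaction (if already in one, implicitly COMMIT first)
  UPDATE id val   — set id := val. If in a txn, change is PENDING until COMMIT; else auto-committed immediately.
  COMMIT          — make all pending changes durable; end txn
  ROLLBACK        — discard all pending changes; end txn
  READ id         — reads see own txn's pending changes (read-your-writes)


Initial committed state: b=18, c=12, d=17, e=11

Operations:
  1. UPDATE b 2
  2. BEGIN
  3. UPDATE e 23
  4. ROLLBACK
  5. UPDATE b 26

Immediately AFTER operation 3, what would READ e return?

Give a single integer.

Answer: 23

Derivation:
Initial committed: {b=18, c=12, d=17, e=11}
Op 1: UPDATE b=2 (auto-commit; committed b=2)
Op 2: BEGIN: in_txn=True, pending={}
Op 3: UPDATE e=23 (pending; pending now {e=23})
After op 3: visible(e) = 23 (pending={e=23}, committed={b=2, c=12, d=17, e=11})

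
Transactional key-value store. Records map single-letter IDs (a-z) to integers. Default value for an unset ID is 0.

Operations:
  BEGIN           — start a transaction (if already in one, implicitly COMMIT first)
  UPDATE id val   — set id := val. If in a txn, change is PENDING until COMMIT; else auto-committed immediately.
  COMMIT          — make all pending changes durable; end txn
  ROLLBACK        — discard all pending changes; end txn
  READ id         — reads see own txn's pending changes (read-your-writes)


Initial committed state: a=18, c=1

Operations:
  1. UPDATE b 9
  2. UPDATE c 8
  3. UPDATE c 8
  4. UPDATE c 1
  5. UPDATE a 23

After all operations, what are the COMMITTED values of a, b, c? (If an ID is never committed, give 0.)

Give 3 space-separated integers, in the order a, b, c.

Answer: 23 9 1

Derivation:
Initial committed: {a=18, c=1}
Op 1: UPDATE b=9 (auto-commit; committed b=9)
Op 2: UPDATE c=8 (auto-commit; committed c=8)
Op 3: UPDATE c=8 (auto-commit; committed c=8)
Op 4: UPDATE c=1 (auto-commit; committed c=1)
Op 5: UPDATE a=23 (auto-commit; committed a=23)
Final committed: {a=23, b=9, c=1}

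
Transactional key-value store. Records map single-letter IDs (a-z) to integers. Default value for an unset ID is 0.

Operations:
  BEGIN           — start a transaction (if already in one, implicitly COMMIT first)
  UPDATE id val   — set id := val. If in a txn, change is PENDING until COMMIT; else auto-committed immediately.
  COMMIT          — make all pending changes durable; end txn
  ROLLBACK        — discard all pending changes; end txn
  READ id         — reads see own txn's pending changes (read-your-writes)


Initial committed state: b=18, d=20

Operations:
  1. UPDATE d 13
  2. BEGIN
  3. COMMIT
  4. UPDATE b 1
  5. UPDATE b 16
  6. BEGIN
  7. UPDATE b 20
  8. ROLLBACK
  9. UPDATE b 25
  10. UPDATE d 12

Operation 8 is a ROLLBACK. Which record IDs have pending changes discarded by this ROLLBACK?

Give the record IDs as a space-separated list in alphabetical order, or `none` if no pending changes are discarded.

Answer: b

Derivation:
Initial committed: {b=18, d=20}
Op 1: UPDATE d=13 (auto-commit; committed d=13)
Op 2: BEGIN: in_txn=True, pending={}
Op 3: COMMIT: merged [] into committed; committed now {b=18, d=13}
Op 4: UPDATE b=1 (auto-commit; committed b=1)
Op 5: UPDATE b=16 (auto-commit; committed b=16)
Op 6: BEGIN: in_txn=True, pending={}
Op 7: UPDATE b=20 (pending; pending now {b=20})
Op 8: ROLLBACK: discarded pending ['b']; in_txn=False
Op 9: UPDATE b=25 (auto-commit; committed b=25)
Op 10: UPDATE d=12 (auto-commit; committed d=12)
ROLLBACK at op 8 discards: ['b']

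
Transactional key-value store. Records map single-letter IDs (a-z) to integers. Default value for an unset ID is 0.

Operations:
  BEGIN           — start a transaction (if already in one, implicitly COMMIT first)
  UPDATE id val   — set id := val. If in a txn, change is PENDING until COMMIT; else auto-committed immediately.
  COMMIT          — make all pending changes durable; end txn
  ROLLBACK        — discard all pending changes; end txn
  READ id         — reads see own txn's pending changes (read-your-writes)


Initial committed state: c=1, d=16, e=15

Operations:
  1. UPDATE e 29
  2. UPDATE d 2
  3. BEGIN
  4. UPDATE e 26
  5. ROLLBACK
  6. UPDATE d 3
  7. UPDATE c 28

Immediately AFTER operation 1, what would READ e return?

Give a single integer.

Initial committed: {c=1, d=16, e=15}
Op 1: UPDATE e=29 (auto-commit; committed e=29)
After op 1: visible(e) = 29 (pending={}, committed={c=1, d=16, e=29})

Answer: 29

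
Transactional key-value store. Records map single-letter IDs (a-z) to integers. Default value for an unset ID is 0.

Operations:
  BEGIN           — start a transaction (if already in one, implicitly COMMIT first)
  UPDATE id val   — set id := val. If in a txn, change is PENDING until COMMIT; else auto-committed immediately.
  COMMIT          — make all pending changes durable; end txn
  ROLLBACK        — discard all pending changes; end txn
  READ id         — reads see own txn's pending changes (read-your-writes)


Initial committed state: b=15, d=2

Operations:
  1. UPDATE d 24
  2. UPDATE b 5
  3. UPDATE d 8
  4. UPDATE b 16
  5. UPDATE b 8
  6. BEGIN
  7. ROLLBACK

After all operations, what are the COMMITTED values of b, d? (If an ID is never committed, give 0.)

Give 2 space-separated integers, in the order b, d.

Initial committed: {b=15, d=2}
Op 1: UPDATE d=24 (auto-commit; committed d=24)
Op 2: UPDATE b=5 (auto-commit; committed b=5)
Op 3: UPDATE d=8 (auto-commit; committed d=8)
Op 4: UPDATE b=16 (auto-commit; committed b=16)
Op 5: UPDATE b=8 (auto-commit; committed b=8)
Op 6: BEGIN: in_txn=True, pending={}
Op 7: ROLLBACK: discarded pending []; in_txn=False
Final committed: {b=8, d=8}

Answer: 8 8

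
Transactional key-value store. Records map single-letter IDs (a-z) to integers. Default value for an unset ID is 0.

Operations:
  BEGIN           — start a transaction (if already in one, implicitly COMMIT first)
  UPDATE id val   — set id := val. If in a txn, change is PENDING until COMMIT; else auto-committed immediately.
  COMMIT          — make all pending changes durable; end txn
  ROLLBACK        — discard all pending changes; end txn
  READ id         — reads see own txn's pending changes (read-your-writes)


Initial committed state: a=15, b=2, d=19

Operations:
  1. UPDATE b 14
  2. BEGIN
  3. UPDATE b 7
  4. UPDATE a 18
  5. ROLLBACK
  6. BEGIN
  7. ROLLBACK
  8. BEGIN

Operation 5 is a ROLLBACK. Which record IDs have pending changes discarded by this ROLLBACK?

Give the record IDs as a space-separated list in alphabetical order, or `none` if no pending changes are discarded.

Initial committed: {a=15, b=2, d=19}
Op 1: UPDATE b=14 (auto-commit; committed b=14)
Op 2: BEGIN: in_txn=True, pending={}
Op 3: UPDATE b=7 (pending; pending now {b=7})
Op 4: UPDATE a=18 (pending; pending now {a=18, b=7})
Op 5: ROLLBACK: discarded pending ['a', 'b']; in_txn=False
Op 6: BEGIN: in_txn=True, pending={}
Op 7: ROLLBACK: discarded pending []; in_txn=False
Op 8: BEGIN: in_txn=True, pending={}
ROLLBACK at op 5 discards: ['a', 'b']

Answer: a b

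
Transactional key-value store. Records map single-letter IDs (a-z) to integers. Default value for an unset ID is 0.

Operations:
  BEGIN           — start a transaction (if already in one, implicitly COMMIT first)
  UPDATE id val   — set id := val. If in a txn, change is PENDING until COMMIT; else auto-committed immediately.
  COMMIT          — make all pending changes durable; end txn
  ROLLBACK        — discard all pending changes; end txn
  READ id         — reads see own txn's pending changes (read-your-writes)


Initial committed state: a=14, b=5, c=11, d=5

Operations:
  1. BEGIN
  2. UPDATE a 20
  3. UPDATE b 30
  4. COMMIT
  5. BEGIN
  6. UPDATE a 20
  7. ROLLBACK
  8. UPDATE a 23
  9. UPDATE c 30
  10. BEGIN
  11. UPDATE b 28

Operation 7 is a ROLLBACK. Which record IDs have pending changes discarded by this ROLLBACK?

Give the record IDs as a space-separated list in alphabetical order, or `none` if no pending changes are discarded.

Answer: a

Derivation:
Initial committed: {a=14, b=5, c=11, d=5}
Op 1: BEGIN: in_txn=True, pending={}
Op 2: UPDATE a=20 (pending; pending now {a=20})
Op 3: UPDATE b=30 (pending; pending now {a=20, b=30})
Op 4: COMMIT: merged ['a', 'b'] into committed; committed now {a=20, b=30, c=11, d=5}
Op 5: BEGIN: in_txn=True, pending={}
Op 6: UPDATE a=20 (pending; pending now {a=20})
Op 7: ROLLBACK: discarded pending ['a']; in_txn=False
Op 8: UPDATE a=23 (auto-commit; committed a=23)
Op 9: UPDATE c=30 (auto-commit; committed c=30)
Op 10: BEGIN: in_txn=True, pending={}
Op 11: UPDATE b=28 (pending; pending now {b=28})
ROLLBACK at op 7 discards: ['a']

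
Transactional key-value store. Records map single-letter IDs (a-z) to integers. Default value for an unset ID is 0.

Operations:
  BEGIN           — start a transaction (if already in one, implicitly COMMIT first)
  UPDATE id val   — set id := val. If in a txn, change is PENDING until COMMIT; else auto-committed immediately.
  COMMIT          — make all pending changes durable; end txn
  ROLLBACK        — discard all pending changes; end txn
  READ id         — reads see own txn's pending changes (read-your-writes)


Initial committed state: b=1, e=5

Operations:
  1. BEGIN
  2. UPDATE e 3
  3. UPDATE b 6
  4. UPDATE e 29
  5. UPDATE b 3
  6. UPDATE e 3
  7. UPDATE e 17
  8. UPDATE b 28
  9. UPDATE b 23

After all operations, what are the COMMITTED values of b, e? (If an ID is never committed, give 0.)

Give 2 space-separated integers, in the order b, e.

Initial committed: {b=1, e=5}
Op 1: BEGIN: in_txn=True, pending={}
Op 2: UPDATE e=3 (pending; pending now {e=3})
Op 3: UPDATE b=6 (pending; pending now {b=6, e=3})
Op 4: UPDATE e=29 (pending; pending now {b=6, e=29})
Op 5: UPDATE b=3 (pending; pending now {b=3, e=29})
Op 6: UPDATE e=3 (pending; pending now {b=3, e=3})
Op 7: UPDATE e=17 (pending; pending now {b=3, e=17})
Op 8: UPDATE b=28 (pending; pending now {b=28, e=17})
Op 9: UPDATE b=23 (pending; pending now {b=23, e=17})
Final committed: {b=1, e=5}

Answer: 1 5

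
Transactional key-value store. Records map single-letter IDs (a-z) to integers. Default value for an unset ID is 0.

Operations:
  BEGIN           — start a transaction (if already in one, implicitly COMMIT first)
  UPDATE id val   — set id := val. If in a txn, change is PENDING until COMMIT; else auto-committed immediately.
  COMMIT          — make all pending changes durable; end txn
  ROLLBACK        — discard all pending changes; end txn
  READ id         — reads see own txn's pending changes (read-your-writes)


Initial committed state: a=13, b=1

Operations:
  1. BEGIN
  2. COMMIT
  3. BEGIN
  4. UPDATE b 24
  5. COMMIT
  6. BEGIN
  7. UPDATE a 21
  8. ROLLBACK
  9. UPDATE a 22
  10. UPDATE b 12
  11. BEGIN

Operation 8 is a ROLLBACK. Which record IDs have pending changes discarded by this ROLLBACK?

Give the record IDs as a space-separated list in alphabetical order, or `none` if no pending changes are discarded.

Initial committed: {a=13, b=1}
Op 1: BEGIN: in_txn=True, pending={}
Op 2: COMMIT: merged [] into committed; committed now {a=13, b=1}
Op 3: BEGIN: in_txn=True, pending={}
Op 4: UPDATE b=24 (pending; pending now {b=24})
Op 5: COMMIT: merged ['b'] into committed; committed now {a=13, b=24}
Op 6: BEGIN: in_txn=True, pending={}
Op 7: UPDATE a=21 (pending; pending now {a=21})
Op 8: ROLLBACK: discarded pending ['a']; in_txn=False
Op 9: UPDATE a=22 (auto-commit; committed a=22)
Op 10: UPDATE b=12 (auto-commit; committed b=12)
Op 11: BEGIN: in_txn=True, pending={}
ROLLBACK at op 8 discards: ['a']

Answer: a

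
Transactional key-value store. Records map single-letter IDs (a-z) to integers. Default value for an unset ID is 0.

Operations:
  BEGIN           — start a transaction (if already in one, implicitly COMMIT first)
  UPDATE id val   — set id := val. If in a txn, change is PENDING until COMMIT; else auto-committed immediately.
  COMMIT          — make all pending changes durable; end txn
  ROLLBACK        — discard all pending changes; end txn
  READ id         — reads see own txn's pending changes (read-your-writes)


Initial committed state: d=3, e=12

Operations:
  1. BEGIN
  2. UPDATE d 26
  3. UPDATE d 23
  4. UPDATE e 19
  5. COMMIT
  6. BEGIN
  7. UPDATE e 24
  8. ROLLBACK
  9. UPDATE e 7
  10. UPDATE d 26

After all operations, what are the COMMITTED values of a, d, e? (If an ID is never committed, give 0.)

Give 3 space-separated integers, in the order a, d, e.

Initial committed: {d=3, e=12}
Op 1: BEGIN: in_txn=True, pending={}
Op 2: UPDATE d=26 (pending; pending now {d=26})
Op 3: UPDATE d=23 (pending; pending now {d=23})
Op 4: UPDATE e=19 (pending; pending now {d=23, e=19})
Op 5: COMMIT: merged ['d', 'e'] into committed; committed now {d=23, e=19}
Op 6: BEGIN: in_txn=True, pending={}
Op 7: UPDATE e=24 (pending; pending now {e=24})
Op 8: ROLLBACK: discarded pending ['e']; in_txn=False
Op 9: UPDATE e=7 (auto-commit; committed e=7)
Op 10: UPDATE d=26 (auto-commit; committed d=26)
Final committed: {d=26, e=7}

Answer: 0 26 7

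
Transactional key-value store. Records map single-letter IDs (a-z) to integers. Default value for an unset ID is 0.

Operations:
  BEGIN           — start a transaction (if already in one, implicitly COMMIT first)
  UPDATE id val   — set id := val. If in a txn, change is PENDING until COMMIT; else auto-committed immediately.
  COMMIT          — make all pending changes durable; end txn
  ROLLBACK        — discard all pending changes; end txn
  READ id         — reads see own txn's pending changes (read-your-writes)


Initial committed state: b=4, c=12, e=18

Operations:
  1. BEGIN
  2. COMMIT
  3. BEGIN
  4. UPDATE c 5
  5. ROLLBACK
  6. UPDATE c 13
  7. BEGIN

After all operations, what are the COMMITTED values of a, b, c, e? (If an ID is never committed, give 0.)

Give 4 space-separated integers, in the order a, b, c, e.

Answer: 0 4 13 18

Derivation:
Initial committed: {b=4, c=12, e=18}
Op 1: BEGIN: in_txn=True, pending={}
Op 2: COMMIT: merged [] into committed; committed now {b=4, c=12, e=18}
Op 3: BEGIN: in_txn=True, pending={}
Op 4: UPDATE c=5 (pending; pending now {c=5})
Op 5: ROLLBACK: discarded pending ['c']; in_txn=False
Op 6: UPDATE c=13 (auto-commit; committed c=13)
Op 7: BEGIN: in_txn=True, pending={}
Final committed: {b=4, c=13, e=18}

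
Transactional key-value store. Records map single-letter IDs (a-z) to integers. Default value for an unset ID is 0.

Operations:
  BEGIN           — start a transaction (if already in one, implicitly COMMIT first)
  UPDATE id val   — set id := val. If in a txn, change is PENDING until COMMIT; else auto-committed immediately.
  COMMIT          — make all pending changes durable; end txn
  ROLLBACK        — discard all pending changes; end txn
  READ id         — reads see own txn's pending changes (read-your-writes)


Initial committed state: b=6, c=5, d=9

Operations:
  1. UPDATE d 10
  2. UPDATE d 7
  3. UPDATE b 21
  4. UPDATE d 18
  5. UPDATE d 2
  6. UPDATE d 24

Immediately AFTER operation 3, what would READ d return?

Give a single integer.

Initial committed: {b=6, c=5, d=9}
Op 1: UPDATE d=10 (auto-commit; committed d=10)
Op 2: UPDATE d=7 (auto-commit; committed d=7)
Op 3: UPDATE b=21 (auto-commit; committed b=21)
After op 3: visible(d) = 7 (pending={}, committed={b=21, c=5, d=7})

Answer: 7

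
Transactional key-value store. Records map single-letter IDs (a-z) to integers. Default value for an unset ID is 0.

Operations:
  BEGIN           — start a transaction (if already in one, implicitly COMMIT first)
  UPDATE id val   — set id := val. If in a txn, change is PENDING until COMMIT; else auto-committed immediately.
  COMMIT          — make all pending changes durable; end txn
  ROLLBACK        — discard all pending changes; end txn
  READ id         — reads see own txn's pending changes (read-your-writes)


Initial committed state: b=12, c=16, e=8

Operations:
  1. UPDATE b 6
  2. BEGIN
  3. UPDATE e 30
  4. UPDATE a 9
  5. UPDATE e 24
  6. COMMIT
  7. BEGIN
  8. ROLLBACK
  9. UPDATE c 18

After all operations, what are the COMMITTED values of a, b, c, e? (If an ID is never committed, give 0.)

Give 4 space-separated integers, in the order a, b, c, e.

Answer: 9 6 18 24

Derivation:
Initial committed: {b=12, c=16, e=8}
Op 1: UPDATE b=6 (auto-commit; committed b=6)
Op 2: BEGIN: in_txn=True, pending={}
Op 3: UPDATE e=30 (pending; pending now {e=30})
Op 4: UPDATE a=9 (pending; pending now {a=9, e=30})
Op 5: UPDATE e=24 (pending; pending now {a=9, e=24})
Op 6: COMMIT: merged ['a', 'e'] into committed; committed now {a=9, b=6, c=16, e=24}
Op 7: BEGIN: in_txn=True, pending={}
Op 8: ROLLBACK: discarded pending []; in_txn=False
Op 9: UPDATE c=18 (auto-commit; committed c=18)
Final committed: {a=9, b=6, c=18, e=24}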